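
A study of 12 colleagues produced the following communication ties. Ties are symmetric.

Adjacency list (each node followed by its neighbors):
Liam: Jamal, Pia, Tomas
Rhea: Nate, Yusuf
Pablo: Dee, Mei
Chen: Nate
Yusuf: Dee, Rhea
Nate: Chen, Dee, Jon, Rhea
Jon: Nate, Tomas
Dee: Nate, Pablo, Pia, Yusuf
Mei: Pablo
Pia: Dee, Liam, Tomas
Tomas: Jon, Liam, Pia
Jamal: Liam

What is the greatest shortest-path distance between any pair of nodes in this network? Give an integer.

5

Eccentricity of each node (its greatest distance to any other): Chen:5, Dee:3, Jamal:5, Jon:4, Liam:4, Mei:5, Nate:4, Pablo:4, Pia:3, Rhea:5, Tomas:4, Yusuf:4.
The maximum eccentricity is 5, realized for instance by the pair Chen–Jamal via Chen – Nate – Dee – Pia – Liam – Jamal. So the diameter is 5.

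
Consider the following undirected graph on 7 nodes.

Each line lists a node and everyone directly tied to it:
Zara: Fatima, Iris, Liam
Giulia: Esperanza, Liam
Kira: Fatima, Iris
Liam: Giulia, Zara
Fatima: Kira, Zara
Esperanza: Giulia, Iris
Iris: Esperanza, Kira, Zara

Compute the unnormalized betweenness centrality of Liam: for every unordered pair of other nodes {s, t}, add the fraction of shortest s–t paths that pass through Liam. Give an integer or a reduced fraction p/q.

2

Pairs whose geodesics pass through Liam — Giulia–Zara: 1; Giulia–Fatima: 1.
All other pairs contribute 0.
Summing the contributions gives betweenness(Liam) = 2.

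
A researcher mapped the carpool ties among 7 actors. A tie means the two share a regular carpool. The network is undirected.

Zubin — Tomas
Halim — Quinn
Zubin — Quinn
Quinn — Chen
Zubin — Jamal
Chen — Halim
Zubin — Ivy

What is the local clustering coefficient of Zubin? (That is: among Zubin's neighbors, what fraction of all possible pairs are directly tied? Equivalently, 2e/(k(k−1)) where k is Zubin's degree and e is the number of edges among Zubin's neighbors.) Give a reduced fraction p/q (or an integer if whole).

Zubin's neighbors: Ivy, Jamal, Quinn, and Tomas (k = 4).
Possible neighbor pairs: C(4,2) = 6. Edges among them: none → e = 0.
Clustering(Zubin) = 0/6 = 0.

0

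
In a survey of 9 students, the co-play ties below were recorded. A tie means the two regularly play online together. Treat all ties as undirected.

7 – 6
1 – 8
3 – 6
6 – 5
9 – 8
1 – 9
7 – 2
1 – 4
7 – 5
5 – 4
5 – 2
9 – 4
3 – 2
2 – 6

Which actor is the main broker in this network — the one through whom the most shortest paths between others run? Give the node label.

5

Unnormalized betweenness of each node: 1:3, 2:3, 3:0, 4:15, 5:16, 6:3, 7:0, 8:0, 9:3.
5 has the largest value, 16, making it the main broker — the node through which the most shortest paths run.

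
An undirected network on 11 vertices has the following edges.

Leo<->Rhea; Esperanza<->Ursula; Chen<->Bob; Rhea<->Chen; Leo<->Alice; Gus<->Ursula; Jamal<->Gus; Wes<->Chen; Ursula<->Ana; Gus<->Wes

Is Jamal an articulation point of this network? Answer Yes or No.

Even without Jamal, every remaining node can still reach every other (the residual graph is connected), so Jamal is not a cut vertex.

No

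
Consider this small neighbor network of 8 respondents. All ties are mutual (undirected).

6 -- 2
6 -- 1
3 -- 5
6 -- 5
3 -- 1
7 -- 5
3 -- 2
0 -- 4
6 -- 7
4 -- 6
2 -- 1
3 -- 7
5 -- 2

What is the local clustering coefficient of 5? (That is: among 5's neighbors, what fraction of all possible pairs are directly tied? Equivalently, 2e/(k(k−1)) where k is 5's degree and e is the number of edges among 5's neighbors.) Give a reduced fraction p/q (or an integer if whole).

5's neighbors: 2, 3, 6, and 7 (k = 4).
Possible neighbor pairs: C(4,2) = 6. Edges among them: 2–3, 2–6, 3–7, 6–7 → e = 4.
Clustering(5) = 4/6 = 2/3.

2/3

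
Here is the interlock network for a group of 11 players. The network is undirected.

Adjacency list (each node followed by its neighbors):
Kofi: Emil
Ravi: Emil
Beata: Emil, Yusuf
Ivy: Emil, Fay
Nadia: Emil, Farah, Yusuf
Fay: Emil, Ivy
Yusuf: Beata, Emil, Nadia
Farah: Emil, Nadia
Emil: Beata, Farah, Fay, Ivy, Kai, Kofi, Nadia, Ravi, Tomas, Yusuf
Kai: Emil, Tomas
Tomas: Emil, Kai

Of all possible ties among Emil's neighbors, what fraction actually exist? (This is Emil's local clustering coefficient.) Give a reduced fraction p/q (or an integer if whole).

Emil's neighbors: Beata, Farah, Fay, Ivy, Kai, Kofi, Nadia, Ravi, Tomas, and Yusuf (k = 10).
Possible neighbor pairs: C(10,2) = 45. Edges among them: Beata–Yusuf, Farah–Nadia, Fay–Ivy, Kai–Tomas, Nadia–Yusuf → e = 5.
Clustering(Emil) = 5/45 = 1/9.

1/9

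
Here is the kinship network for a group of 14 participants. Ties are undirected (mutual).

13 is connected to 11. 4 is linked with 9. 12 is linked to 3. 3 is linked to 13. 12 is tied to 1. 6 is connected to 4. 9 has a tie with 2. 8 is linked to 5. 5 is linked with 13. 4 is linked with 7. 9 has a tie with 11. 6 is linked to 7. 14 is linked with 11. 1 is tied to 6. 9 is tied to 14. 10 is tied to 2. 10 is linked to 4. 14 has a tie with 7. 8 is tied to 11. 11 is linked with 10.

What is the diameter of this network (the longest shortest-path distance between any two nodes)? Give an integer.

5

Eccentricity of each node (its greatest distance to any other): 1:5, 2:5, 3:4, 4:4, 5:5, 6:5, 7:4, 8:5, 9:4, 10:4, 11:4, 12:5, 13:4, 14:4.
The maximum eccentricity is 5, realized for instance by the pair 6–5 via 6 – 7 – 14 – 11 – 8 – 5. So the diameter is 5.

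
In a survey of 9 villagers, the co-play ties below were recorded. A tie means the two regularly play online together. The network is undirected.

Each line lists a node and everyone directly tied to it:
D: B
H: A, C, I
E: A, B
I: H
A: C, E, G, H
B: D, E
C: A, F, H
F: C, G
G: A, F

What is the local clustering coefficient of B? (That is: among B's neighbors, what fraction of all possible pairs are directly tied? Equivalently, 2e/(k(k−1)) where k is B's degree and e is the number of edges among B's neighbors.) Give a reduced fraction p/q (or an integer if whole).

B's neighbors: D and E (k = 2).
Possible neighbor pairs: C(2,2) = 1. Edges among them: none → e = 0.
Clustering(B) = 0/1.

0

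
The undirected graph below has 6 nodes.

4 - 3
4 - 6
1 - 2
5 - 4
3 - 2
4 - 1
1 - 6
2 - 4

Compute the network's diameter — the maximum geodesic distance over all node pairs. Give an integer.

Eccentricity of each node (its greatest distance to any other): 1:2, 2:2, 3:2, 4:1, 5:2, 6:2.
The maximum eccentricity is 2, realized for instance by the pair 1–3 via 1 – 4 – 3. So the diameter is 2.

2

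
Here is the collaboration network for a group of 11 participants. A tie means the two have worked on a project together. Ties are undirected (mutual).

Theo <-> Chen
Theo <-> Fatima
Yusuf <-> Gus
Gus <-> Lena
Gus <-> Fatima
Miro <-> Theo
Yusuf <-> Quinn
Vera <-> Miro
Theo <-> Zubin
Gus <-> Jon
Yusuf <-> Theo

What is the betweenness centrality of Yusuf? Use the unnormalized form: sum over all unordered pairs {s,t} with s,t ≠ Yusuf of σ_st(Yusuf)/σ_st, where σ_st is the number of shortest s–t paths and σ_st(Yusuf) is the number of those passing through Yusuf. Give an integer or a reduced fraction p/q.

Pairs whose geodesics pass through Yusuf — Gus–Quinn: 1; Gus–Vera: 1/2; Gus–Theo: 1/2; Gus–Miro: 1/2; Gus–Zubin: 1/2; Gus–Chen: 1/2; Quinn–Jon: 1; Quinn–Vera: 1; Quinn–Fatima: 2/2; Quinn–Lena: 1; Quinn–Theo: 1; Quinn–Miro: 1; Quinn–Zubin: 1; Quinn–Chen: 1 … (+10 more pairs).
All other pairs contribute 0.
Summing the contributions gives betweenness(Yusuf) = 33/2.

33/2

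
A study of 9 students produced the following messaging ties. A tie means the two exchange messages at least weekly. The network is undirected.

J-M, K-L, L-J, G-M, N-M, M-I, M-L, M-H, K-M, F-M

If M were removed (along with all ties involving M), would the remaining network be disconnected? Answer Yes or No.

Removing M leaves {J, K, and L} with no path to {H}, so the network splits into 6 components. M is a cut vertex.

Yes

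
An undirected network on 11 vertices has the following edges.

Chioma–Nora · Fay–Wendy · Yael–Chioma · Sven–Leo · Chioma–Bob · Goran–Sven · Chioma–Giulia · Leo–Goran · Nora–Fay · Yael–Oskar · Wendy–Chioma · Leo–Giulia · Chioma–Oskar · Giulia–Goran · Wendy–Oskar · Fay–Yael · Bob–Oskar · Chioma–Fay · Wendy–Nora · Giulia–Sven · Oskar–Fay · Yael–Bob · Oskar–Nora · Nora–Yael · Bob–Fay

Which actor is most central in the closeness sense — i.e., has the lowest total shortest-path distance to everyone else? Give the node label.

Farness (sum of distances to all others) for each node — Bob:19, Chioma:13, Fay:17, Giulia:16, Goran:23, Leo:23, Nora:18, Oskar:17, Sven:23, Wendy:19, Yael:18.
The smallest farness is 13, for Chioma, so Chioma has the highest closeness.

Chioma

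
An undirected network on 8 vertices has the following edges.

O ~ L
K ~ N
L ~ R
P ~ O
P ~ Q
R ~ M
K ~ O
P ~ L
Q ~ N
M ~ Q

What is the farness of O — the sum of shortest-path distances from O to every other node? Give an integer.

12

Distances from O: K:1, L:1, M:3, N:2, P:1, Q:2, R:2.
Sum = 1 + 1 + 3 + 2 + 1 + 2 + 2 = 12.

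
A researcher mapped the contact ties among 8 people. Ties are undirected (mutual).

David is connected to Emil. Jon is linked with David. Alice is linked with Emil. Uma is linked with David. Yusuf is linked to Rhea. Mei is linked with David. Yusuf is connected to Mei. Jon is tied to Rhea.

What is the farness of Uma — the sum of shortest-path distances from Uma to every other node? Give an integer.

16

Distances from Uma: Alice:3, David:1, Emil:2, Jon:2, Mei:2, Rhea:3, Yusuf:3.
Sum = 3 + 1 + 2 + 2 + 2 + 3 + 3 = 16.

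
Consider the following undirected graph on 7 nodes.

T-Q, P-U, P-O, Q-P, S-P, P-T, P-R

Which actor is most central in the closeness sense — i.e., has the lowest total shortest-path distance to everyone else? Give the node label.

P

Farness (sum of distances to all others) for each node — O:11, P:6, Q:10, R:11, S:11, T:10, U:11.
The smallest farness is 6, for P, so P has the highest closeness.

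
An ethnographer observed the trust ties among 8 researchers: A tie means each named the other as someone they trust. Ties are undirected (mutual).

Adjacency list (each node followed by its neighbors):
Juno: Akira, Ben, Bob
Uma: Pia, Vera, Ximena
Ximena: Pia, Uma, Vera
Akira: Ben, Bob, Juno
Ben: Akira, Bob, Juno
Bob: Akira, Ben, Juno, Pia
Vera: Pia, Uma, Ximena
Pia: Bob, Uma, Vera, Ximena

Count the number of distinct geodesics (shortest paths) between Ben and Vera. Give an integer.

The shortest distance is 3, and the only length-3 path is Ben–Bob–Pia–Vera. So there is exactly 1 shortest path.

1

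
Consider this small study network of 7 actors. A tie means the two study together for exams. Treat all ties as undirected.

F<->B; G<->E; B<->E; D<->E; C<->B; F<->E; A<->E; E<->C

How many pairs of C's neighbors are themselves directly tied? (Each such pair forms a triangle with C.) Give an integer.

C's neighbors: B and E.
Neighbor pairs that are themselves tied: C–B–E. Each forms one triangle with C, for 1 in total.

1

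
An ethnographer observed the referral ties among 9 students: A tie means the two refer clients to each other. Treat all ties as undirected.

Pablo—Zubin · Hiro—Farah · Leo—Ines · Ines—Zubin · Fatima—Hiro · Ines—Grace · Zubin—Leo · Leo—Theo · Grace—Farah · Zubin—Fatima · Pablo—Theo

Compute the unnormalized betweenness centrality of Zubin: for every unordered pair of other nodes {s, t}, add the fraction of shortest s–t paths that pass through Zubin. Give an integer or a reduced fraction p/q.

23/2

Pairs whose geodesics pass through Zubin — Hiro–Pablo: 1; Hiro–Theo: 2/2; Hiro–Leo: 1; Hiro–Ines: 1/2; Fatima–Pablo: 1; Fatima–Theo: 2/2; Fatima–Leo: 1; Fatima–Ines: 1; Fatima–Grace: 1/2; Pablo–Leo: 1/2; Pablo–Ines: 1; Pablo–Grace: 1; Pablo–Farah: 2/2.
All other pairs contribute 0.
Summing the contributions gives betweenness(Zubin) = 23/2.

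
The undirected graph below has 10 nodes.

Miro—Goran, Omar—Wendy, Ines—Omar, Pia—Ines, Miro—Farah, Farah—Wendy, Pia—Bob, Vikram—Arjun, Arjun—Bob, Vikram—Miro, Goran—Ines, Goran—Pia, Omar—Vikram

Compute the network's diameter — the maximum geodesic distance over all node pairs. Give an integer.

Eccentricity of each node (its greatest distance to any other): Arjun:3, Bob:4, Farah:4, Goran:3, Ines:3, Miro:3, Omar:3, Pia:3, Vikram:3, Wendy:4.
The maximum eccentricity is 4, realized for instance by the pair Bob–Wendy via Bob – Arjun – Vikram – Omar – Wendy. So the diameter is 4.

4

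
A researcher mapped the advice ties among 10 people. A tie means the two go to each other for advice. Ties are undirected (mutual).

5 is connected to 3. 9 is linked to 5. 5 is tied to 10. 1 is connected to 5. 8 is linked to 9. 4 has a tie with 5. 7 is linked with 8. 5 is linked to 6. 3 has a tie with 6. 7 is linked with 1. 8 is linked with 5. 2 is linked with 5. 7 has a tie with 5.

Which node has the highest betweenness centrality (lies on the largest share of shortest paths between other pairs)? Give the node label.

Unnormalized betweenness of each node: 1:0, 2:0, 3:0, 4:0, 5:31, 6:0, 7:1/2, 8:1/2, 9:0, 10:0.
5 has the largest value, 31, making it the main broker — the node through which the most shortest paths run.

5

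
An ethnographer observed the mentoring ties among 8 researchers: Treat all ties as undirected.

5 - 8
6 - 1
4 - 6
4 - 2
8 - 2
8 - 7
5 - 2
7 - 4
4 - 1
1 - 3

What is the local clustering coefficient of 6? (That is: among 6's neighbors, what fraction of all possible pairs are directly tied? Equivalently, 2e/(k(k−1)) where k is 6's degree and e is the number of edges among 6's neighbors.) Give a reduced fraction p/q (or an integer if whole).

6's neighbors: 1 and 4 (k = 2).
Possible neighbor pairs: C(2,2) = 1. Edges among them: 1–4 → e = 1.
Clustering(6) = 1/1.

1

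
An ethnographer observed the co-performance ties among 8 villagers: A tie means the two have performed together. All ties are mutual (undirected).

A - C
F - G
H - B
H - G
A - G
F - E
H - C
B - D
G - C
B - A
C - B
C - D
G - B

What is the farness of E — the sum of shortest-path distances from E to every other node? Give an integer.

19

Distances from E: A:3, B:3, C:3, D:4, F:1, G:2, H:3.
Sum = 3 + 3 + 3 + 4 + 1 + 2 + 3 = 19.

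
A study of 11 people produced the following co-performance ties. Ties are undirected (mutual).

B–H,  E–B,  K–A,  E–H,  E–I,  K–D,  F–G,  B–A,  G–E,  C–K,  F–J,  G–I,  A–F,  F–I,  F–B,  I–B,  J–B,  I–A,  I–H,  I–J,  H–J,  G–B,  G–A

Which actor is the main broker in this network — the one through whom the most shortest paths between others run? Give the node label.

Unnormalized betweenness of each node: A:21, B:19/3, C:0, D:0, E:1/3, F:5/3, G:5/3, H:1/3, I:19/3, J:1/3, K:17.
A has the largest value, 21, making it the main broker — the node through which the most shortest paths run.

A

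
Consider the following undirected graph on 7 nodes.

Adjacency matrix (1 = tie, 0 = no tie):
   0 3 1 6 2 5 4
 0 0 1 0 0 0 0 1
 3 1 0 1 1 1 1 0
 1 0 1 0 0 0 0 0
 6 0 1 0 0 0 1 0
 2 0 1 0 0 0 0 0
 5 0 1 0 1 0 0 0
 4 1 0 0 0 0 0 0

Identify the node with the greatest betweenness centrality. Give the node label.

3

Unnormalized betweenness of each node: 0:5, 1:0, 2:0, 3:13, 4:0, 5:0, 6:0.
3 has the largest value, 13, making it the main broker — the node through which the most shortest paths run.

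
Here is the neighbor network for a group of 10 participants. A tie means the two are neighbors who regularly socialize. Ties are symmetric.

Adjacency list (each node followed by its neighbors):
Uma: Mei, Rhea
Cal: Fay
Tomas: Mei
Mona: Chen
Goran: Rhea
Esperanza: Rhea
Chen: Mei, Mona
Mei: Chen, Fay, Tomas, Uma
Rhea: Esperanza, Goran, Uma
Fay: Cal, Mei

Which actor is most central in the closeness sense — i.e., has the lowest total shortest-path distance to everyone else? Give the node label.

Farness (sum of distances to all others) for each node — Cal:30, Chen:22, Esperanza:30, Fay:22, Goran:30, Mei:16, Mona:30, Rhea:22, Tomas:24, Uma:18.
The smallest farness is 16, for Mei, so Mei has the highest closeness.

Mei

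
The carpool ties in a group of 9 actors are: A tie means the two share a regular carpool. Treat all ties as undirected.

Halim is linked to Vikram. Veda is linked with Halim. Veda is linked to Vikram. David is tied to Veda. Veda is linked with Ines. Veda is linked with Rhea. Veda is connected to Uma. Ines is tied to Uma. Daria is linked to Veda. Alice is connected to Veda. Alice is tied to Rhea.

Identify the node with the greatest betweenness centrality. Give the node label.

Veda

Unnormalized betweenness of each node: Alice:0, Daria:0, David:0, Halim:0, Ines:0, Rhea:0, Uma:0, Veda:25, Vikram:0.
Veda has the largest value, 25, making it the main broker — the node through which the most shortest paths run.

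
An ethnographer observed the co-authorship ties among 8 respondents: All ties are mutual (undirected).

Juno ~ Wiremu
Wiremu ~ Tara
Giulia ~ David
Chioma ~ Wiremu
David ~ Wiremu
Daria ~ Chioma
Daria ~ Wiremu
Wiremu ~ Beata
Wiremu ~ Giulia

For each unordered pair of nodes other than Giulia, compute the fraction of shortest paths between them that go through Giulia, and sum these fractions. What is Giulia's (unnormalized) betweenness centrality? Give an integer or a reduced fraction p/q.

No shortest path between any pair of other nodes passes through Giulia.
Summing the contributions gives betweenness(Giulia) = 0.

0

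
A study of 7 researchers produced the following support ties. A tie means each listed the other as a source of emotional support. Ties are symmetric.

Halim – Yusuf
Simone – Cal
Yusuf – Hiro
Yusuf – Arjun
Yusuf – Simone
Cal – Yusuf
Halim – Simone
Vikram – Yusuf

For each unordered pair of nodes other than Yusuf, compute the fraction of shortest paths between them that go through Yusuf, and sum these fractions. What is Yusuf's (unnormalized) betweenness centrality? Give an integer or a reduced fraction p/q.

Pairs whose geodesics pass through Yusuf — Cal–Arjun: 1; Cal–Hiro: 1; Cal–Halim: 1/2; Cal–Vikram: 1; Arjun–Hiro: 1; Arjun–Halim: 1; Arjun–Vikram: 1; Arjun–Simone: 1; Hiro–Halim: 1; Hiro–Vikram: 1; Hiro–Simone: 1; Halim–Vikram: 1; Vikram–Simone: 1.
All other pairs contribute 0.
Summing the contributions gives betweenness(Yusuf) = 25/2.

25/2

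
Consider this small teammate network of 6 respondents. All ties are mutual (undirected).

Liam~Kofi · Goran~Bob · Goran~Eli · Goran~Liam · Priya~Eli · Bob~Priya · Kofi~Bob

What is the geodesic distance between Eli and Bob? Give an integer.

One shortest route is Eli – Priya – Bob, which uses 2 edges, and Eli and Bob are not directly tied, so nothing shorter exists. So d(Eli,Bob) = 2.

2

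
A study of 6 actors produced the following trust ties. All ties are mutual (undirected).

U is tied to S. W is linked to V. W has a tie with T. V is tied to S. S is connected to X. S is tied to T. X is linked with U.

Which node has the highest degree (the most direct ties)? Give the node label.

S

Degrees — S:4, T:2, U:2, V:2, W:2, X:2.
The maximum is 4, attained only by S.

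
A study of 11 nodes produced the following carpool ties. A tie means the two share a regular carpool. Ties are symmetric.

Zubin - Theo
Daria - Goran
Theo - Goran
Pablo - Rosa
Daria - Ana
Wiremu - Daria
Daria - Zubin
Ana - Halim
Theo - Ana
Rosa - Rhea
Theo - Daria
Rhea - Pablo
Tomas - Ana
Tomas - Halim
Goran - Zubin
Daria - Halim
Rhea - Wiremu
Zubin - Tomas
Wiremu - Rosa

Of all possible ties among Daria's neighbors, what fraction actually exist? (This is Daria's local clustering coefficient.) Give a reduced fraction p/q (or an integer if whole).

1/3

Daria's neighbors: Ana, Goran, Halim, Theo, Wiremu, and Zubin (k = 6).
Possible neighbor pairs: C(6,2) = 15. Edges among them: Ana–Halim, Ana–Theo, Goran–Theo, Goran–Zubin, Theo–Zubin → e = 5.
Clustering(Daria) = 5/15 = 1/3.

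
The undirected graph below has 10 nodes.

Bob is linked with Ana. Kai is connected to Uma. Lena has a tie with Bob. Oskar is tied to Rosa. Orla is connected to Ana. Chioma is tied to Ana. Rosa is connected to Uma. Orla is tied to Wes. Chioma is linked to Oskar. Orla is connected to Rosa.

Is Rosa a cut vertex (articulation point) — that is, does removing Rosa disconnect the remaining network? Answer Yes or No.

Yes

Removing Rosa leaves {Ana, Bob, Chioma, Lena, Orla, Oskar, and Wes} with no path to {Kai and Uma}, so the network splits into 2 components. Rosa is a cut vertex.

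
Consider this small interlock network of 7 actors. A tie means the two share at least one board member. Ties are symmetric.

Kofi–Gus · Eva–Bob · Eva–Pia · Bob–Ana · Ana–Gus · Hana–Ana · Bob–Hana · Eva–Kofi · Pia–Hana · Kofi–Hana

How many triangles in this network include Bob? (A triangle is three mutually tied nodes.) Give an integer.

1

Bob's neighbors: Ana, Eva, and Hana.
Neighbor pairs that are themselves tied: Bob–Ana–Hana. Each forms one triangle with Bob, for 1 in total.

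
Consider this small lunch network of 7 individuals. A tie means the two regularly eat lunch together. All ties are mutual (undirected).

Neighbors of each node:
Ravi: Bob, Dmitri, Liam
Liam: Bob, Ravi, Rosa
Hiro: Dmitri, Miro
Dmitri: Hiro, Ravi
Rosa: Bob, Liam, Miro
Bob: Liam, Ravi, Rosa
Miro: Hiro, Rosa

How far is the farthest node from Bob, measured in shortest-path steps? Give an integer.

Distances from Bob: Dmitri:2, Hiro:3, Liam:1, Miro:2, Ravi:1, Rosa:1.
The largest is 3 (to Hiro), so the eccentricity of Bob is 3.

3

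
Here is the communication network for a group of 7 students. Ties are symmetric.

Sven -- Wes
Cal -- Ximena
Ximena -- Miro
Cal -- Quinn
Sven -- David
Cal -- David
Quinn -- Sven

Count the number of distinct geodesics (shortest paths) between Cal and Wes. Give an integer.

The shortest distance is 3. The length-3 paths are: Cal–David–Sven–Wes; Cal–Quinn–Sven–Wes.
That gives 2 distinct shortest paths.

2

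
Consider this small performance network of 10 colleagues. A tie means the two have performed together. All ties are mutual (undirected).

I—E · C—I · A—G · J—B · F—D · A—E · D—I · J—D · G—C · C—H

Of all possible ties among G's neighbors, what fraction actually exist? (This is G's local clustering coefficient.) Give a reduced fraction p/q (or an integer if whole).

G's neighbors: A and C (k = 2).
Possible neighbor pairs: C(2,2) = 1. Edges among them: none → e = 0.
Clustering(G) = 0/1.

0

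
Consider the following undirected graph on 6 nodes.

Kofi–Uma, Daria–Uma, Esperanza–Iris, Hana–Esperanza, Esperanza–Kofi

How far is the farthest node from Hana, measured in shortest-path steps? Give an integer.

Distances from Hana: Daria:4, Esperanza:1, Iris:2, Kofi:2, Uma:3.
The largest is 4 (to Daria), so the eccentricity of Hana is 4.

4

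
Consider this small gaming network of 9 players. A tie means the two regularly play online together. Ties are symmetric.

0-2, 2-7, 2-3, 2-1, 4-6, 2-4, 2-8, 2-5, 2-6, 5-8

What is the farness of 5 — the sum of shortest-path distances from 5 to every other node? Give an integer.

Distances from 5: 0:2, 1:2, 2:1, 3:2, 4:2, 6:2, 7:2, 8:1.
Sum = 2 + 2 + 1 + 2 + 2 + 2 + 2 + 1 = 14.

14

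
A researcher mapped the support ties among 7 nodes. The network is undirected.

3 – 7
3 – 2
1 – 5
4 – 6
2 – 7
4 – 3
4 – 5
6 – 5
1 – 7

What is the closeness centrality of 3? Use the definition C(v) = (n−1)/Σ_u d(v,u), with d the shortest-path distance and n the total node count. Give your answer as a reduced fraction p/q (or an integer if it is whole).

2/3

Distances from 3: 1:2, 2:1, 4:1, 5:2, 6:2, 7:1. Sum = 9.
n = 7, so closeness = 6/9 = 2/3.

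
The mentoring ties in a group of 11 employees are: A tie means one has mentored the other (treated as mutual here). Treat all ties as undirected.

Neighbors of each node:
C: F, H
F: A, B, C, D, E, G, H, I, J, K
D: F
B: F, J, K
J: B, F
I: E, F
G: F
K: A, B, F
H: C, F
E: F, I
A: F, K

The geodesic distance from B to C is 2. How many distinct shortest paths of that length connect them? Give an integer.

The shortest distance is 2, and the only length-2 path is B–F–C. So there is exactly 1 shortest path.

1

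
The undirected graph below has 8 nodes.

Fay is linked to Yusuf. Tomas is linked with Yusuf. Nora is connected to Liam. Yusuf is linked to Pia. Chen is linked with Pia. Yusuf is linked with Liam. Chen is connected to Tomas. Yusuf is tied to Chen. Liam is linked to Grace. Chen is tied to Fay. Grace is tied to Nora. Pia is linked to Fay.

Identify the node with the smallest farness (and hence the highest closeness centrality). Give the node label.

Yusuf

Farness (sum of distances to all others) for each node — Chen:12, Fay:13, Grace:16, Liam:11, Nora:16, Pia:13, Tomas:14, Yusuf:9.
The smallest farness is 9, for Yusuf, so Yusuf has the highest closeness.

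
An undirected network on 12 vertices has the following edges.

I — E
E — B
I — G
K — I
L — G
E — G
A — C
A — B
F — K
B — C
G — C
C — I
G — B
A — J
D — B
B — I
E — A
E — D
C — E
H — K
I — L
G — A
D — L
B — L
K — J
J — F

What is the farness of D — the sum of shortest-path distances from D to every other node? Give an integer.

25

Distances from D: A:2, B:1, C:2, E:1, F:4, G:2, H:4, I:2, J:3, K:3, L:1.
Sum = 2 + 1 + 2 + 1 + 4 + 2 + 4 + 2 + 3 + 3 + 1 = 25.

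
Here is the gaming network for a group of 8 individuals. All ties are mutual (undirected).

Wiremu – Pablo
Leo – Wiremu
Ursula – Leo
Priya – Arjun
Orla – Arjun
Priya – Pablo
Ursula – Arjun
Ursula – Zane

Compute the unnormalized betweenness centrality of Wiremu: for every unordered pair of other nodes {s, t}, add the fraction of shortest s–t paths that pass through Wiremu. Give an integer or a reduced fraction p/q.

Pairs whose geodesics pass through Wiremu — Zane–Pablo: 1/2; Priya–Leo: 1/2; Ursula–Pablo: 1/2; Pablo–Leo: 1.
All other pairs contribute 0.
Summing the contributions gives betweenness(Wiremu) = 5/2.

5/2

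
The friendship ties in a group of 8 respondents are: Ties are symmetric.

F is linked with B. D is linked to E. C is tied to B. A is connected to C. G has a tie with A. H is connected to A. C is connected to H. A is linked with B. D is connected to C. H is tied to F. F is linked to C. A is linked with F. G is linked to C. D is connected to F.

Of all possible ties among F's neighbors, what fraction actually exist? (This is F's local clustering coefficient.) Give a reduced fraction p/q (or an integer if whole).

F's neighbors: A, B, C, D, and H (k = 5).
Possible neighbor pairs: C(5,2) = 10. Edges among them: A–B, A–C, A–H, B–C, C–D, C–H → e = 6.
Clustering(F) = 6/10 = 3/5.

3/5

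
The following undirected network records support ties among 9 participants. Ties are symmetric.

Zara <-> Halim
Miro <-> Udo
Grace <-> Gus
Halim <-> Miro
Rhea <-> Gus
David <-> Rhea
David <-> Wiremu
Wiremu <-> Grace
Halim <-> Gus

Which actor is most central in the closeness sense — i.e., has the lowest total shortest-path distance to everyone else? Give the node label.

Gus

Farness (sum of distances to all others) for each node — David:22, Grace:18, Gus:14, Halim:15, Miro:20, Rhea:18, Udo:27, Wiremu:22, Zara:22.
The smallest farness is 14, for Gus, so Gus has the highest closeness.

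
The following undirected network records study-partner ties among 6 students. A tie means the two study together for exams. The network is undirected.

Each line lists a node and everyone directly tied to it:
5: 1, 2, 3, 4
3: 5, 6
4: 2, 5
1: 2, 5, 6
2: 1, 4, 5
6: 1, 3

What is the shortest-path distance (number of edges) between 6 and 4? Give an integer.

3

One shortest route is 6 – 1 – 2 – 4, which uses 3 edges, and at distance 2 from 6 we only reach {2, 5}, which does not include 4. So d(6,4) = 3.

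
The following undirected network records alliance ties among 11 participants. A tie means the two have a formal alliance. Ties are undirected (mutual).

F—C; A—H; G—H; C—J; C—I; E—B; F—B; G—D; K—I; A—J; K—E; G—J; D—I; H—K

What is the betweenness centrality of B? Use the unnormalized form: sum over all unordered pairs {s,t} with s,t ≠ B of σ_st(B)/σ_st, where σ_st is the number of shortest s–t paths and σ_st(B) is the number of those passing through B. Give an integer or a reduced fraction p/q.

Pairs whose geodesics pass through B — H–F: 1/4; K–F: 1/2; E–F: 1; E–C: 1/2; E–J: 1/4.
All other pairs contribute 0.
Summing the contributions gives betweenness(B) = 5/2.

5/2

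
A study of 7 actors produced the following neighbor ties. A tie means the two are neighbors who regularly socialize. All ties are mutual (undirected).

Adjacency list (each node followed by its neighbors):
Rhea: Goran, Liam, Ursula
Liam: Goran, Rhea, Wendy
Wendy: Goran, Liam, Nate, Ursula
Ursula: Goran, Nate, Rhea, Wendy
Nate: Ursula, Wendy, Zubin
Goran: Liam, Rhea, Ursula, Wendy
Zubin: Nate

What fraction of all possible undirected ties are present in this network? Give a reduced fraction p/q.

There are 11 edges and 7 nodes, so the maximum possible is C(7,2) = 21.
Density = 11/21.

11/21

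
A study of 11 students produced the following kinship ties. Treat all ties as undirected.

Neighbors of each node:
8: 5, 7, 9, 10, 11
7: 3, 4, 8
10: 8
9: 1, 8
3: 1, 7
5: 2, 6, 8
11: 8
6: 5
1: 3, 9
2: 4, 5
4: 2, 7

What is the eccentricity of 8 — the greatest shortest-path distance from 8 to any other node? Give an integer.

Distances from 8: 1:2, 2:2, 3:2, 4:2, 5:1, 6:2, 7:1, 9:1, 10:1, 11:1.
The largest is 2 (to 2, 6, 1, 3, and 4), so the eccentricity of 8 is 2.

2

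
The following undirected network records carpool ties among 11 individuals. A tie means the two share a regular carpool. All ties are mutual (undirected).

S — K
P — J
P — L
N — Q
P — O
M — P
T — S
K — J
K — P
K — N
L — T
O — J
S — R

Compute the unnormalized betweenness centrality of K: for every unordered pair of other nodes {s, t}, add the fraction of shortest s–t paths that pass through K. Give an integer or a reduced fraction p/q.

49/2

Pairs whose geodesics pass through K — R–P: 1; R–Q: 1; R–M: 1; R–O: 2/2; R–N: 1; R–J: 1; P–Q: 1; P–S: 1; P–N: 1; Q–S: 1; Q–M: 1; Q–T: 1; Q–O: 2/2; Q–L: 1 … (+11 more pairs).
All other pairs contribute 0.
Summing the contributions gives betweenness(K) = 49/2.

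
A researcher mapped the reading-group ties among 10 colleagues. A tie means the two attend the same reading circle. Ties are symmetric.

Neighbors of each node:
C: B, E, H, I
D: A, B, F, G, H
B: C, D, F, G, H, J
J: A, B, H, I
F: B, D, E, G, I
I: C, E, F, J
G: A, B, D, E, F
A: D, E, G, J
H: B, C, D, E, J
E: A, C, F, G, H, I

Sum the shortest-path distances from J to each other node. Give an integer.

14

Distances from J: A:1, B:1, C:2, D:2, E:2, F:2, G:2, H:1, I:1.
Sum = 1 + 1 + 2 + 2 + 2 + 2 + 2 + 1 + 1 = 14.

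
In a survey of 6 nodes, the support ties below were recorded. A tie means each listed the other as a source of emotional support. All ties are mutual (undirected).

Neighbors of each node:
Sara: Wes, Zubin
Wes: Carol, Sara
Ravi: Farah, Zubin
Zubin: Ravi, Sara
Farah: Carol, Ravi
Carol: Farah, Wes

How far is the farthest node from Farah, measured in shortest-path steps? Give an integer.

Distances from Farah: Carol:1, Ravi:1, Sara:3, Wes:2, Zubin:2.
The largest is 3 (to Sara), so the eccentricity of Farah is 3.

3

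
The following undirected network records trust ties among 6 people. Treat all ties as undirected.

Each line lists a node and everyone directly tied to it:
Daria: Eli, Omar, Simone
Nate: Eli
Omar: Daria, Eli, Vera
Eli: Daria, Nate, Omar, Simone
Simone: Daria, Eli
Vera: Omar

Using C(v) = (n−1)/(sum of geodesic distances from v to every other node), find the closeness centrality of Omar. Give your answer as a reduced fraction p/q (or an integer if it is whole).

5/7

Distances from Omar: Daria:1, Eli:1, Nate:2, Simone:2, Vera:1. Sum = 7.
n = 6, so closeness = 5/7.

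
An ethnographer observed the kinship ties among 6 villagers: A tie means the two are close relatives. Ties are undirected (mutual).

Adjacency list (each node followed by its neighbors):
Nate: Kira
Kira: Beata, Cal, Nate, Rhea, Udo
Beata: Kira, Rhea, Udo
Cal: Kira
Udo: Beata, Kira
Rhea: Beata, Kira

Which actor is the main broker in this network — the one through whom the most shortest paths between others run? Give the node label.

Kira

Unnormalized betweenness of each node: Beata:1/2, Cal:0, Kira:15/2, Nate:0, Rhea:0, Udo:0.
Kira has the largest value, 15/2, making it the main broker — the node through which the most shortest paths run.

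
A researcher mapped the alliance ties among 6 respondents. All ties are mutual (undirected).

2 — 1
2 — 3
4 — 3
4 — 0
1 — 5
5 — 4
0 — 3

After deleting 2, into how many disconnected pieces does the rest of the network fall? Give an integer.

1

2's neighbors (1 and 3) remain reachable from one another through other ties, so the rest of the network stays in one piece.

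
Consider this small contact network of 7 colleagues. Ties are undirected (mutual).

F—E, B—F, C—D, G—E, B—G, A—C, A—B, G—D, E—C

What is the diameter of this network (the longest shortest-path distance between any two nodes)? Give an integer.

3

Eccentricity of each node (its greatest distance to any other): A:2, B:2, C:2, D:3, E:2, F:3, G:2.
The maximum eccentricity is 3, realized for instance by the pair D–F via D – G – E – F. So the diameter is 3.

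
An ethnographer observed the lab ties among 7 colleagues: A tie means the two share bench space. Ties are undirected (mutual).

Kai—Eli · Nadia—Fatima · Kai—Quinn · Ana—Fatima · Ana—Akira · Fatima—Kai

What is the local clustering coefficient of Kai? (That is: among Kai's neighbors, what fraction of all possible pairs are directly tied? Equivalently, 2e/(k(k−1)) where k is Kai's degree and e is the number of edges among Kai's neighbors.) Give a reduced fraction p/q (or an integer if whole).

Kai's neighbors: Eli, Fatima, and Quinn (k = 3).
Possible neighbor pairs: C(3,2) = 3. Edges among them: none → e = 0.
Clustering(Kai) = 0/3 = 0.

0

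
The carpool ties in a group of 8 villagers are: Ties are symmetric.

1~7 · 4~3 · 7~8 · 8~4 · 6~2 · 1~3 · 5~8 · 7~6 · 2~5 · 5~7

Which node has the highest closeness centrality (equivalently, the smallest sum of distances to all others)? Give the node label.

7

Farness (sum of distances to all others) for each node — 1:13, 2:16, 3:16, 4:14, 5:12, 6:14, 7:10, 8:11.
The smallest farness is 10, for 7, so 7 has the highest closeness.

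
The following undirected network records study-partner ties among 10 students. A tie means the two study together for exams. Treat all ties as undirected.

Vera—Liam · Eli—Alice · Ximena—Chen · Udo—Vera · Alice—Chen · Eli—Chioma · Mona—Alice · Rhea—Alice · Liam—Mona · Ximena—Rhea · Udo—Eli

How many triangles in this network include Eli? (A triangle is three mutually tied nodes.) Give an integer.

Eli's neighbors are Alice, Chioma, and Udo, but none of them are tied to each other, so no triangle contains Eli.

0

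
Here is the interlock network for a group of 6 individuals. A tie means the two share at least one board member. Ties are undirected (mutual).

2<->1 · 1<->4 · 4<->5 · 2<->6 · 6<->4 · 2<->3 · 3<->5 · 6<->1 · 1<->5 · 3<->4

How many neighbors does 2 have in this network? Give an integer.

3

2 is directly tied to 1, 3, and 6. That is 3 neighbors, so the degree of 2 is 3.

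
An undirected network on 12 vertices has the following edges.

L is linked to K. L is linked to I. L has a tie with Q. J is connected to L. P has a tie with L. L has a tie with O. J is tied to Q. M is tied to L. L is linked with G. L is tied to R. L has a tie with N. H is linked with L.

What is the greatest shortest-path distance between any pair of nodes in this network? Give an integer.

2

Eccentricity of each node (its greatest distance to any other): G:2, H:2, I:2, J:2, K:2, L:1, M:2, N:2, O:2, P:2, Q:2, R:2.
The maximum eccentricity is 2, realized for instance by the pair Q–R via Q – L – R. So the diameter is 2.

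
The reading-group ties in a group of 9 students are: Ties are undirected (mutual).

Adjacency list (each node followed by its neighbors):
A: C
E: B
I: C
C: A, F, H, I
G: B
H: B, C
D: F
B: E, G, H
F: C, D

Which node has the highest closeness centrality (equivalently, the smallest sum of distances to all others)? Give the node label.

C

Farness (sum of distances to all others) for each node — A:21, B:18, C:14, D:26, E:25, F:19, G:25, H:15, I:21.
The smallest farness is 14, for C, so C has the highest closeness.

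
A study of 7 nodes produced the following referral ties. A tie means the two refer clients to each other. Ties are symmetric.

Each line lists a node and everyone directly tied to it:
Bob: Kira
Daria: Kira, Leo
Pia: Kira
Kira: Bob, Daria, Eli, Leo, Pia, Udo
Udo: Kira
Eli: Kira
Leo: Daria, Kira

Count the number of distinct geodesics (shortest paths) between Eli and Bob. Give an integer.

1

The shortest distance is 2, and the only length-2 path is Eli–Kira–Bob. So there is exactly 1 shortest path.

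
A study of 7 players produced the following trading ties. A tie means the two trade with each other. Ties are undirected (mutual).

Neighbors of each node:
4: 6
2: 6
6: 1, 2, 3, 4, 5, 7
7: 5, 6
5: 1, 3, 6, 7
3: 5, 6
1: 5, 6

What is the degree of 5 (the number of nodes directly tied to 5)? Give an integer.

5 is directly tied to 1, 3, 6, and 7. That is 4 neighbors, so the degree of 5 is 4.

4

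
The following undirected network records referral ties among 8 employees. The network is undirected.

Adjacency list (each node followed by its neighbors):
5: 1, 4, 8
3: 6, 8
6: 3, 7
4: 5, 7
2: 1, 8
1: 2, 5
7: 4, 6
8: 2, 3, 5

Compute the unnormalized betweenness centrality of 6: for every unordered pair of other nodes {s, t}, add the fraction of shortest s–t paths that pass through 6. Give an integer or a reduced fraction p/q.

Pairs whose geodesics pass through 6 — 7–2: 1/3; 7–8: 1/2; 7–3: 1; 4–3: 1/2.
All other pairs contribute 0.
Summing the contributions gives betweenness(6) = 7/3.

7/3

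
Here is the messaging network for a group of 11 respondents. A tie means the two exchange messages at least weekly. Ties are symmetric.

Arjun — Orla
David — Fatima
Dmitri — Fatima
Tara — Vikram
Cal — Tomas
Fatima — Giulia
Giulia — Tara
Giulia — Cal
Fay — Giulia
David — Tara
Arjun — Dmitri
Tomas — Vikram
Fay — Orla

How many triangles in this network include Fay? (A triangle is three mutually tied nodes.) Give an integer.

0

Fay's neighbors are Giulia and Orla, but none of them are tied to each other, so no triangle contains Fay.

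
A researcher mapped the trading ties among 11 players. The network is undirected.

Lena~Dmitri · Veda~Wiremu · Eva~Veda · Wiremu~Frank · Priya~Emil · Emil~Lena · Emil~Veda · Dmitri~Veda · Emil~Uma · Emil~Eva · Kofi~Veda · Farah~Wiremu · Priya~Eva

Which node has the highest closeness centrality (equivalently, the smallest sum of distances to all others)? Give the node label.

Farness (sum of distances to all others) for each node — Dmitri:22, Emil:17, Eva:19, Farah:29, Frank:29, Kofi:24, Lena:24, Priya:25, Uma:26, Veda:15, Wiremu:20.
The smallest farness is 15, for Veda, so Veda has the highest closeness.

Veda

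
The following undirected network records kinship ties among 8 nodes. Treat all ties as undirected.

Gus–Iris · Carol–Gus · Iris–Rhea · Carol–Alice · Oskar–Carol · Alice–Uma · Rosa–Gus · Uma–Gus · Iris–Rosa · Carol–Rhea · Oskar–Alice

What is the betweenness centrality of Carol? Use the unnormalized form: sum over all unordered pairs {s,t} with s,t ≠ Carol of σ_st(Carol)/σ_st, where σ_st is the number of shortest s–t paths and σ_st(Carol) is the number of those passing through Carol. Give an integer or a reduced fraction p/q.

47/6

Pairs whose geodesics pass through Carol — Oskar–Gus: 1; Oskar–Rosa: 1; Oskar–Iris: 2/2; Oskar–Rhea: 1; Alice–Gus: 1/2; Alice–Rosa: 1/2; Alice–Iris: 2/3; Alice–Rhea: 1; Uma–Rhea: 2/3; Gus–Rhea: 1/2.
All other pairs contribute 0.
Summing the contributions gives betweenness(Carol) = 47/6.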